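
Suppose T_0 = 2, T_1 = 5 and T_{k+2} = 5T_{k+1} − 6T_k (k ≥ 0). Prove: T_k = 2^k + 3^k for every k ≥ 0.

Base cases: T_0 = 2 and 2^0 + 3^0 = 2; T_1 = 5 and 2^1 + 3^1 = 5.
Assume T_j = 2^j + 3^j for all 0 ≤ j ≤ r, where r ≥ 1.
Then T_{r+1} = 5T_r − 6T_{r−1} = 5·(2^r + 3^r) − 6·(2^{r−1} + 3^{r−1}) = (5·2 − 6)2^{r−1} + (5·3 − 6)3^{r−1} = 4·2^{r−1} + 9·3^{r−1} = 2^{r+1} + 3^{r+1}.
This completes the inductive step, so T_k = 2^k + 3^k for all k ≥ 0.

T_k = 2^k + 3^k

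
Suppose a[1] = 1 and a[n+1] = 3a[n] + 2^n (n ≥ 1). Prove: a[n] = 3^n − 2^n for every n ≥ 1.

Base case: a[1] = 1, and 3^1 − 2^1 = 3 − 2 = 1.
Assume a[r] = 3^r − 2^r for some r ≥ 1.
Then a[r+1] = 3a[r] + 2^r = 3·(3^r − 2^r) + 2^r = 3^{r+1} − 3·2^r + 2^r = 3^{r+1} − 2·2^r = 3^{r+1} − 2^{r+1}.
Hence a[n] = 3^n − 2^n for every n ≥ 1, by induction.

a[n] = 3^n − 2^n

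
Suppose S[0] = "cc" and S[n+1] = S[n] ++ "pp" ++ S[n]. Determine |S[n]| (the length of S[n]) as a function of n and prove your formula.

Claim: |S[n]| = 2^{n+2} − 2.

Base case: |S[0]| = 2, and 2^{0+2} − 2 = 2.
Assume |S[j]| = 2^{j+2} − 2.
Then |S[j+1]| = |S[j]| + 2 + |S[j]| = 2|S[j]| + 2 = 2(2^{j+2} − 2) + 2 = 2^{j+3} − 4 + 2 = 2^{j+3} − 2.
So the formula holds for j+1, and by induction |S[n]| = 2^{n+2} − 2 for all n ≥ 0.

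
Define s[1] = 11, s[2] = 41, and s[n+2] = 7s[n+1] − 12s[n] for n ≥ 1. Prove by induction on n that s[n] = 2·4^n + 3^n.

Base cases: s[1] = 11 and 2·4^1 + 3^1 = 11; s[2] = 41 and 2·4^2 + 3^2 = 41.
Assume s[j] = 2·4^j + 3^j for all 1 ≤ j ≤ k, where k ≥ 2.
Then s[k+1] = 7s[k] − 12s[k−1] = 7·(2·4^k + 3^k) − 12·(2·4^{k−1} + 3^{k−1}) = 2·(7·4 − 12)4^{k−1} + (7·3 − 12)3^{k−1} = 32·4^{k−1} + 9·3^{k−1} = 2·4^{k+1} + 3^{k+1}.
Hence s[n] = 2·4^n + 3^n for every n ≥ 1, by strong induction.

s[n] = 2·4^n + 3^n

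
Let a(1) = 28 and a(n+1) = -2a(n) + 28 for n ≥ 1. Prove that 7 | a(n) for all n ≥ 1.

Base case: a(1) = 28 = 7·4, so 7 | a(1).
Assume 7 | a(r), so a(r) = 7t for some integer t.
Then a(r+1) = -2a(r) + 28 = -2·(7t) + 28 = 7(-2t + 4), so 7 | a(r+1).
By induction, 7 | a(n) for all n ≥ 1.

7 | a(n)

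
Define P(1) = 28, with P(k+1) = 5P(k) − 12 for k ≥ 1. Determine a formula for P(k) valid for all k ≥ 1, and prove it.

Claim: P(k) = 5^{k+1} + 3.

Base case: P(1) = 28, and 5^{1+1} + 3 = 25 + 3 = 28.
Assume P(j) = 5^{j+1} + 3 for some j ≥ 1.
Then P(j+1) = 5P(j) − 12 = 5·(5^{j+1} + 3) − 12 = 5^{j+2} + 15 − 12 = 5^{j+2} + 3.
By induction, P(k) = 5^{k+1} + 3 for all k ≥ 1.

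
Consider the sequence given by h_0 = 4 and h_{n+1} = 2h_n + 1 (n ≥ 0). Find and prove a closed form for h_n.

Claim: h_n = 5·2^n − 1.

Base case: h_0 = 4, and 5·2^0 − 1 = 5 − 1 = 4.
Assume h_r = 5·2^r − 1 for some r ≥ 0.
Then h_{r+1} = 2h_r + 1 = 2·(5·2^r − 1) + 1 = 10·2^r − 2 + 1 = 5·2^{r+1} − 1.
Hence h_n = 5·2^n − 1 for every n ≥ 0, by induction.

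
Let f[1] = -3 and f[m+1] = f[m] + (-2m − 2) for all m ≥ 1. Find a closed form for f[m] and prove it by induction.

Claim: f[m] = -m^2 − m − 1.

Base case: f[1] = -3, and -1^2 − 1 − 1 = -3.
Assume f[k] = -k^2 − k − 1.
Then f[k+1] = f[k] + (-2k − 2) = (-k^2 − k − 1) + (-2k − 2) = -k^2 − 3k − 3,
and -(k+1)^2 − (k+1) − 1 = -k^2 − 3k − 3.
This completes the inductive step, so f[m] = -m^2 − m − 1 for all m ≥ 1.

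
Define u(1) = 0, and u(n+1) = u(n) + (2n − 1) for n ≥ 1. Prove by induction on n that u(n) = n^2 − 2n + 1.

Base case: u(1) = 0, and 1^2 − 2·1 + 1 = 0.
Assume u(k) = k^2 − 2k + 1.
Then u(k+1) = u(k) + (2k − 1) = (k^2 − 2k + 1) + (2k − 1) = k^2,
and (k+1)^2 − 2·(k+1) + 1 = k^2.
Hence u(n) = n^2 − 2n + 1 for every n ≥ 1, by induction.

u(n) = n^2 − 2n + 1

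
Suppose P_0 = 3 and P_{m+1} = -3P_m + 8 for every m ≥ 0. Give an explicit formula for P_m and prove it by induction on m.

Claim: P_m = (-3)^m + 2.

Base case: P_0 = 3, and (-3)^0 + 2 = 1 + 2 = 3.
Assume P_k = (-3)^k + 2 for some k ≥ 0.
Then P_{k+1} = -3P_k + 8 = -3·((-3)^k + 2) + 8 = -3·(-3)^k − 6 + 8 = (-3)^{k+1} + 2.
So the formula holds for k+1, and by induction P_m = (-3)^m + 2 for all m ≥ 0.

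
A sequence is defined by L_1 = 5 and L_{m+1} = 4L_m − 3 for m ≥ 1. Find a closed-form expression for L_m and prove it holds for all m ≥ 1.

Claim: L_m = 4^m + 1.

Base case: L_1 = 5, and 4^1 + 1 = 4 + 1 = 5.
Assume L_r = 4^r + 1 for some r ≥ 1.
Then L_{r+1} = 4L_r − 3 = 4·(4^r + 1) − 3 = 4^{r+1} + 4 − 3 = 4^{r+1} + 1.
So the formula holds for r+1, and by induction L_m = 4^m + 1 for all m ≥ 1.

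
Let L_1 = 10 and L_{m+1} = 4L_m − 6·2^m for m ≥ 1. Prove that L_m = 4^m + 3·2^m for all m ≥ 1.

Base case: L_1 = 10, and 4^1 + 3·2^1 = 4 + 6 = 10.
Assume L_r = 4^r + 3·2^r for some r ≥ 1.
Then L_{r+1} = 4L_r − 6·2^r = 4·(4^r + 3·2^r) − 6·2^r = 4^{r+1} + 12·2^r − 6·2^r = 4^{r+1} + 6·2^r = 4^{r+1} + 3·2^{r+1}.
By induction, L_m = 4^m + 3·2^m for all m ≥ 1.

L_m = 4^m + 3·2^m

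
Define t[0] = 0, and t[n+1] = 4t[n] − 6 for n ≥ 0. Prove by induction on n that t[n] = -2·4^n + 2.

Base case: t[0] = 0, and -2·4^0 + 2 = -2 + 2 = 0.
Assume t[j] = -2·4^j + 2 for some j ≥ 0.
Then t[j+1] = 4t[j] − 6 = 4·(-2·4^j + 2) − 6 = -8·4^j + 8 − 6 = -2·4^{j+1} + 2.
So the formula holds for j+1, and by induction t[n] = -2·4^n + 2 for all n ≥ 0.

t[n] = -2·4^n + 2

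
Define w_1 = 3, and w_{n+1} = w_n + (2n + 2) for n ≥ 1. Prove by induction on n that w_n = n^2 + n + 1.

Base case: w_1 = 3, and 1^2 + 1 + 1 = 3.
Assume w_j = j^2 + j + 1.
Then w_{j+1} = w_j + (2j + 2) = (j^2 + j + 1) + (2j + 2) = j^2 + 3j + 3,
and (j+1)^2 + (j+1) + 1 = j^2 + 3j + 3.
Hence w_n = n^2 + n + 1 for every n ≥ 1, by induction.

w_n = n^2 + n + 1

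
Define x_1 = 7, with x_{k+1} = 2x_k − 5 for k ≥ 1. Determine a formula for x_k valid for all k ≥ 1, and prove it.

Claim: x_k = 2^k + 5.

Base case: x_1 = 7, and 2^1 + 5 = 2 + 5 = 7.
Assume x_m = 2^m + 5 for some m ≥ 1.
Then x_{m+1} = 2x_m − 5 = 2·(2^m + 5) − 5 = 2^{m+1} + 10 − 5 = 2^{m+1} + 5.
This completes the inductive step, so x_k = 2^k + 5 for all k ≥ 1.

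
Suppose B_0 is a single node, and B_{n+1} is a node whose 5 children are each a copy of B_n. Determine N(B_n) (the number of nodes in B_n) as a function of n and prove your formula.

Claim: N(B_n) = (5^{n+1} − 1)/4.

Base case: N(B_0) = 1, and (5^{0+1} − 1)/4 = 1.
Assume N(B_k) = (5^{k+1} − 1)/4.
Then N(B_{k+1}) = 1 + 5N(B_k) = 1 + 5·(5^{k+1} − 1)/4 = 1 + (5^{k+2} − 5)/4 = (4 + 5^{k+2} − 5)/4 = (5^{k+2} − 1)/4.
So the formula holds for k+1, and by induction N(B_n) = (5^{n+1} − 1)/4 for all n ≥ 0.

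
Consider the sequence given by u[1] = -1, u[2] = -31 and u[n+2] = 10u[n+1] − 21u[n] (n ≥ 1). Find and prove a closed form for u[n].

Claim: u[n] = 2·3^n − 7^n.

Base cases: u[1] = -1 and 2·3^1 − 7^1 = -1; u[2] = -31 and 2·3^2 − 7^2 = -31.
Assume u[i] = 2·3^i − 7^i for all 1 ≤ i ≤ j, where j ≥ 2.
Then u[j+1] = 10u[j] − 21u[j−1] = 10·(2·3^j − 7^j) − 21·(2·3^{j−1} − 7^{j−1}) = 2·(10·3 − 21)3^{j−1} − (10·7 − 21)7^{j−1} = 18·3^{j−1} − 49·7^{j−1} = 2·3^{j+1} − 7^{j+1}.
By strong induction, u[n] = 2·3^n − 7^n for all n ≥ 1.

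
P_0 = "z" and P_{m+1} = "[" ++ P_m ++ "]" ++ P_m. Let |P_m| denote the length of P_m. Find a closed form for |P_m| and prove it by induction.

Claim: |P_m| = 3·2^m − 2.

Base case: |P_0| = 1, and 3·2^0 − 2 = 1.
Assume |P_r| = 3·2^r − 2.
Then |P_{r+1}| = 1 + |P_r| + 1 + |P_r| = 2|P_r| + 2 = 2(3·2^r − 2) + 2 = 3·2^{r+1} − 4 + 2 = 3·2^{r+1} − 2.
So the formula holds for r+1, and by induction |P_m| = 3·2^m − 2 for all m ≥ 0.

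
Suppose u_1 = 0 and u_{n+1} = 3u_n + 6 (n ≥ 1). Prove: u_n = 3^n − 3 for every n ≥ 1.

Base case: u_1 = 0, and 3^1 − 3 = 3 − 3 = 0.
Assume u_j = 3^j − 3 for some j ≥ 1.
Then u_{j+1} = 3u_j + 6 = 3·(3^j − 3) + 6 = 3^{j+1} − 9 + 6 = 3^{j+1} − 3.
This completes the inductive step, so u_n = 3^n − 3 for all n ≥ 1.

u_n = 3^n − 3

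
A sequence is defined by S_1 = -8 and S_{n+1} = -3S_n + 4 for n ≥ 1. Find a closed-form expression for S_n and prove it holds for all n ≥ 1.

Claim: S_n = 3·(-3)^n + 1.

Base case: S_1 = -8, and 3·(-3)^1 + 1 = -9 + 1 = -8.
Assume S_j = 3·(-3)^j + 1 for some j ≥ 1.
Then S_{j+1} = -3S_j + 4 = -3·(3·(-3)^j + 1) + 4 = -9·(-3)^j − 3 + 4 = 3·(-3)^{j+1} + 1.
This completes the inductive step, so S_n = 3·(-3)^n + 1 for all n ≥ 1.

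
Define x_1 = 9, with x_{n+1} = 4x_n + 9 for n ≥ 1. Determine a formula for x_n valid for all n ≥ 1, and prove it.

Claim: x_n = 3·4^n − 3.

Base case: x_1 = 9, and 3·4^1 − 3 = 12 − 3 = 9.
Assume x_k = 3·4^k − 3 for some k ≥ 1.
Then x_{k+1} = 4x_k + 9 = 4·(3·4^k − 3) + 9 = 12·4^k − 12 + 9 = 3·4^{k+1} − 3.
Hence x_n = 3·4^n − 3 for every n ≥ 1, by induction.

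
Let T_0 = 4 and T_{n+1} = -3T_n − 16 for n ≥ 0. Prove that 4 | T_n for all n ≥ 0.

Base case: T_0 = 4 = 4·1, so 4 | T_0.
Assume 4 | T_k, so T_k = 4t for some integer t.
Then T_{k+1} = -3T_k − 16 = -3·(4t) − 16 = 4(-3t − 4), so 4 | T_{k+1}.
By induction, 4 | T_n for all n ≥ 0.

4 | T_n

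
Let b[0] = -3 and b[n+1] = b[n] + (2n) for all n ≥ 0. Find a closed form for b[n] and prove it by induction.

Claim: b[n] = n^2 − n − 3.

Base case: b[0] = -3, and 0^2 − 0 − 3 = -3.
Assume b[k] = k^2 − k − 3.
Then b[k+1] = b[k] + (2k) = (k^2 − k − 3) + (2k) = k^2 + k − 3,
and (k+1)^2 − (k+1) − 3 = k^2 + k − 3.
Hence b[n] = n^2 − n − 3 for every n ≥ 0, by induction.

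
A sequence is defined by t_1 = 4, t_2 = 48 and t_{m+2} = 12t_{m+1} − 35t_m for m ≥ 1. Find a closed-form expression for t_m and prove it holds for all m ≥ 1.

Claim: t_m = 2·7^m − 2·5^m.

Base cases: t_1 = 4 and 2·7^1 − 2·5^1 = 4; t_2 = 48 and 2·7^2 − 2·5^2 = 48.
Assume t_j = 2·7^j − 2·5^j for all 1 ≤ j ≤ k, where k ≥ 2.
Then t_{k+1} = 12t_k − 35t_{k−1} = 12·(2·7^k − 2·5^k) − 35·(2·7^{k−1} − 2·5^{k−1}) = 2·(12·7 − 35)7^{k−1} − 2·(12·5 − 35)5^{k−1} = 98·7^{k−1} − 50·5^{k−1} = 2·7^{k+1} − 2·5^{k+1}.
By strong induction, t_m = 2·7^m − 2·5^m for all m ≥ 1.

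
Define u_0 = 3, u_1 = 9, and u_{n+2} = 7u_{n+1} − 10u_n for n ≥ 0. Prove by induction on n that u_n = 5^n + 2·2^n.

Base cases: u_0 = 3 and 5^0 + 2·2^0 = 3; u_1 = 9 and 5^1 + 2·2^1 = 9.
Assume u_i = 5^i + 2·2^i for all 0 ≤ i ≤ j, where j ≥ 1.
Then u_{j+1} = 7u_j − 10u_{j−1} = 7·(5^j + 2·2^j) − 10·(5^{j−1} + 2·2^{j−1}) = (7·5 − 10)5^{j−1} + 2·(7·2 − 10)2^{j−1} = 25·5^{j−1} + 8·2^{j−1} = 5^{j+1} + 2·2^{j+1}.
So the formula holds for j+1, and by strong induction u_n = 5^n + 2·2^n for all n ≥ 0.

u_n = 5^n + 2·2^n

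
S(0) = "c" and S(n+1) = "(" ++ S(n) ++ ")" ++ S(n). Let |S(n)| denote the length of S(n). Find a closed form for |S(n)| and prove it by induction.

Claim: |S(n)| = 3·2^n − 2.

Base case: |S(0)| = 1, and 3·2^0 − 2 = 1.
Assume |S(r)| = 3·2^r − 2.
Then |S(r+1)| = 1 + |S(r)| + 1 + |S(r)| = 2|S(r)| + 2 = 2(3·2^r − 2) + 2 = 3·2^{r+1} − 4 + 2 = 3·2^{r+1} − 2.
Hence |S(n)| = 3·2^n − 2 for every n ≥ 0, by induction.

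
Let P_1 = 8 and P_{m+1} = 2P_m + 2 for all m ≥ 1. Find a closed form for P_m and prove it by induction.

Claim: P_m = 5·2^m − 2.

Base case: P_1 = 8, and 5·2^1 − 2 = 10 − 2 = 8.
Assume P_j = 5·2^j − 2 for some j ≥ 1.
Then P_{j+1} = 2P_j + 2 = 2·(5·2^j − 2) + 2 = 10·2^j − 4 + 2 = 5·2^{j+1} − 2.
This completes the inductive step, so P_m = 5·2^m − 2 for all m ≥ 1.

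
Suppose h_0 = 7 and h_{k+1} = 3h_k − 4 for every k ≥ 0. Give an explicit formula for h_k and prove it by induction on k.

Claim: h_k = 5·3^k + 2.

Base case: h_0 = 7, and 5·3^0 + 2 = 5 + 2 = 7.
Assume h_j = 5·3^j + 2 for some j ≥ 0.
Then h_{j+1} = 3h_j − 4 = 3·(5·3^j + 2) − 4 = 15·3^j + 6 − 4 = 5·3^{j+1} + 2.
So the formula holds for j+1, and by induction h_k = 5·3^k + 2 for all k ≥ 0.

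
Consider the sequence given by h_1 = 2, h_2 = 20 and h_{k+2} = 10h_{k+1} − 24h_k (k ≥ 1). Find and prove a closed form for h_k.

Claim: h_k = 6^k − 4^k.

Base cases: h_1 = 2 and 6^1 − 4^1 = 2; h_2 = 20 and 6^2 − 4^2 = 20.
Assume h_j = 6^j − 4^j for all 1 ≤ j ≤ m, where m ≥ 2.
Then h_{m+1} = 10h_m − 24h_{m−1} = 10·(6^m − 4^m) − 24·(6^{m−1} − 4^{m−1}) = (10·6 − 24)6^{m−1} − (10·4 − 24)4^{m−1} = 36·6^{m−1} − 16·4^{m−1} = 6^{m+1} − 4^{m+1}.
So the formula holds for m+1, and by strong induction h_k = 6^k − 4^k for all k ≥ 1.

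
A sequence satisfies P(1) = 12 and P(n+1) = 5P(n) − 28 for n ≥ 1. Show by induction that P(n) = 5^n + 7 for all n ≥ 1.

Base case: P(1) = 12, and 5^1 + 7 = 5 + 7 = 12.
Assume P(j) = 5^j + 7 for some j ≥ 1.
Then P(j+1) = 5P(j) − 28 = 5·(5^j + 7) − 28 = 5^{j+1} + 35 − 28 = 5^{j+1} + 7.
By induction, P(n) = 5^n + 7 for all n ≥ 1.

P(n) = 5^n + 7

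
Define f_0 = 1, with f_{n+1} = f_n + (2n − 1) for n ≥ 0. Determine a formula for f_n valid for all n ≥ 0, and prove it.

Claim: f_n = n^2 − 2n + 1.

Base case: f_0 = 1, and 0^2 − 2·0 + 1 = 1.
Assume f_m = m^2 − 2m + 1.
Then f_{m+1} = f_m + (2m − 1) = (m^2 − 2m + 1) + (2m − 1) = m^2,
and (m+1)^2 − 2·(m+1) + 1 = m^2.
By induction, f_n = n^2 − 2n + 1 for all n ≥ 0.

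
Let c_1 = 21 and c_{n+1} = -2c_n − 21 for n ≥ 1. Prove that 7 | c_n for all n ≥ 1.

Base case: c_1 = 21 = 7·3, so 7 | c_1.
Assume 7 | c_r, so c_r = 7t for some integer t.
Then c_{r+1} = -2c_r − 21 = -2·(7t) − 21 = 7(-2t − 3), so 7 | c_{r+1}.
So the property holds for r+1, and by induction 7 | c_n for all n ≥ 1.

7 | c_n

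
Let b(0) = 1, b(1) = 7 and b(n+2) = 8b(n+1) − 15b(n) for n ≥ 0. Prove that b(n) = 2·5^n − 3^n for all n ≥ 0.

Base cases: b(0) = 1 and 2·5^0 − 3^0 = 1; b(1) = 7 and 2·5^1 − 3^1 = 7.
Assume b(j) = 2·5^j − 3^j for all 0 ≤ j ≤ k, where k ≥ 1.
Then b(k+1) = 8b(k) − 15b(k−1) = 8·(2·5^k − 3^k) − 15·(2·5^{k−1} − 3^{k−1}) = 2·(8·5 − 15)5^{k−1} − (8·3 − 15)3^{k−1} = 50·5^{k−1} − 9·3^{k−1} = 2·5^{k+1} − 3^{k+1}.
So the formula holds for k+1, and by strong induction b(n) = 2·5^n − 3^n for all n ≥ 0.

b(n) = 2·5^n − 3^n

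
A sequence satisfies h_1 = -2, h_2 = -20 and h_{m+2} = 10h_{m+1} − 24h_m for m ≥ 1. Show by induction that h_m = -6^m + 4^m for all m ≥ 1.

Base cases: h_1 = -2 and -6^1 + 4^1 = -2; h_2 = -20 and -6^2 + 4^2 = -20.
Assume h_j = -6^j + 4^j for all 1 ≤ j ≤ k, where k ≥ 2.
Then h_{k+1} = 10h_k − 24h_{k−1} = 10·(-6^k + 4^k) − 24·(-6^{k−1} + 4^{k−1}) = -(10·6 − 24)6^{k−1} + (10·4 − 24)4^{k−1} = -36·6^{k−1} + 16·4^{k−1} = -6^{k+1} + 4^{k+1}.
This completes the inductive step, so h_m = -6^m + 4^m for all m ≥ 1.

h_m = -6^m + 4^m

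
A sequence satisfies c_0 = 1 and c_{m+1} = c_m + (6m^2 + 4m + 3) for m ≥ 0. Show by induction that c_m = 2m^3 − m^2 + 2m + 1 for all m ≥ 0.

Base case: c_0 = 1, and 2·0^3 − 0^2 + 2·0 + 1 = 1.
Assume c_k = 2k^3 − k^2 + 2k + 1.
Then c_{k+1} = c_k + (6k^2 + 4k + 3) = (2k^3 − k^2 + 2k + 1) + (6k^2 + 4k + 3) = 2k^3 + 5k^2 + 6k + 4,
and 2·(k+1)^3 − (k+1)^2 + 2·(k+1) + 1 = 2k^3 + 5k^2 + 6k + 4.
This completes the inductive step, so c_m = 2m^3 − m^2 + 2m + 1 for all m ≥ 0.

c_m = 2m^3 − m^2 + 2m + 1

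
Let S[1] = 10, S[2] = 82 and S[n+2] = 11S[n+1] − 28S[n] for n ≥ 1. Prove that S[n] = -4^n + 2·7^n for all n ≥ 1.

Base cases: S[1] = 10 and -4^1 + 2·7^1 = 10; S[2] = 82 and -4^2 + 2·7^2 = 82.
Assume S[i] = -4^i + 2·7^i for all 1 ≤ i ≤ j, where j ≥ 2.
Then S[j+1] = 11S[j] − 28S[j−1] = 11·(-4^j + 2·7^j) − 28·(-4^{j−1} + 2·7^{j−1}) = -(11·4 − 28)4^{j−1} + 2·(11·7 − 28)7^{j−1} = -16·4^{j−1} + 98·7^{j−1} = -4^{j+1} + 2·7^{j+1}.
This completes the inductive step, so S[n] = -4^n + 2·7^n for all n ≥ 1.

S[n] = -4^n + 2·7^n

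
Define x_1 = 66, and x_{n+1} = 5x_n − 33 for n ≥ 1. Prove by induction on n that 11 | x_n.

Base case: x_1 = 66 = 11·6, so 11 | x_1.
Assume 11 | x_k, so x_k = 11t for some integer t.
Then x_{k+1} = 5x_k − 33 = 5·(11t) − 33 = 11(5t − 3), so 11 | x_{k+1}.
This completes the inductive step, so 11 | x_n for all n ≥ 1.

11 | x_n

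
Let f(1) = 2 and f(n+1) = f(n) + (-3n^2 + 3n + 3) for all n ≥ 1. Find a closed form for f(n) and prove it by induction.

Claim: f(n) = -n^3 + 3n^2 + n − 1.

Base case: f(1) = 2, and -1^3 + 3·1^2 + 1 − 1 = 2.
Assume f(k) = -k^3 + 3k^2 + k − 1.
Then f(k+1) = f(k) + (-3k^2 + 3k + 3) = (-k^3 + 3k^2 + k − 1) + (-3k^2 + 3k + 3) = -k^3 + 4k + 2,
and -(k+1)^3 + 3·(k+1)^2 + (k+1) − 1 = -k^3 + 4k + 2.
Hence f(n) = -n^3 + 3n^2 + n − 1 for every n ≥ 1, by induction.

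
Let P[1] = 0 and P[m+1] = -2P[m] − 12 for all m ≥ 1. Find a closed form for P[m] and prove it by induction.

Claim: P[m] = -2·(-2)^m − 4.

Base case: P[1] = 0, and -2·(-2)^1 − 4 = 4 − 4 = 0.
Assume P[r] = -2·(-2)^r − 4 for some r ≥ 1.
Then P[r+1] = -2P[r] − 12 = -2·(-2·(-2)^r − 4) − 12 = 4·(-2)^r + 8 − 12 = -2·(-2)^{r+1} − 4.
This completes the inductive step, so P[m] = -2·(-2)^m − 4 for all m ≥ 1.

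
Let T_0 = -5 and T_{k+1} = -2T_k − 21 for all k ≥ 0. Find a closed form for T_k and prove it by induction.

Claim: T_k = 2·(-2)^k − 7.

Base case: T_0 = -5, and 2·(-2)^0 − 7 = 2 − 7 = -5.
Assume T_m = 2·(-2)^m − 7 for some m ≥ 0.
Then T_{m+1} = -2T_m − 21 = -2·(2·(-2)^m − 7) − 21 = -4·(-2)^m + 14 − 21 = 2·(-2)^{m+1} − 7.
By induction, T_k = 2·(-2)^k − 7 for all k ≥ 0.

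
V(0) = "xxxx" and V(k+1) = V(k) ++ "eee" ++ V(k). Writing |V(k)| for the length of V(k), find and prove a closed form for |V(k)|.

Claim: |V(k)| = 7·2^k − 3.

Base case: |V(0)| = 4, and 7·2^0 − 3 = 4.
Assume |V(j)| = 7·2^j − 3.
Then |V(j+1)| = |V(j)| + 3 + |V(j)| = 2|V(j)| + 3 = 2(7·2^j − 3) + 3 = 7·2^{j+1} − 6 + 3 = 7·2^{j+1} − 3.
This completes the inductive step, so |V(k)| = 7·2^k − 3 for all k ≥ 0.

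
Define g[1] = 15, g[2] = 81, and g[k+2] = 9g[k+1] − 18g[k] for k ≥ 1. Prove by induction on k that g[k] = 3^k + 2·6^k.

Base cases: g[1] = 15 and 3^1 + 2·6^1 = 15; g[2] = 81 and 3^2 + 2·6^2 = 81.
Assume g[i] = 3^i + 2·6^i for all 1 ≤ i ≤ j, where j ≥ 2.
Then g[j+1] = 9g[j] − 18g[j−1] = 9·(3^j + 2·6^j) − 18·(3^{j−1} + 2·6^{j−1}) = (9·3 − 18)3^{j−1} + 2·(9·6 − 18)6^{j−1} = 9·3^{j−1} + 72·6^{j−1} = 3^{j+1} + 2·6^{j+1}.
Hence g[k] = 3^k + 2·6^k for every k ≥ 1, by strong induction.

g[k] = 3^k + 2·6^k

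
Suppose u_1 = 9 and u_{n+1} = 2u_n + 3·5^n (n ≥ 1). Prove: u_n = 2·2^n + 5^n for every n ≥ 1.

Base case: u_1 = 9, and 2·2^1 + 5^1 = 4 + 5 = 9.
Assume u_j = 2·2^j + 5^j for some j ≥ 1.
Then u_{j+1} = 2u_j + 3·5^j = 2·(2·2^j + 5^j) + 3·5^j = 2·2^{j+1} + 2·5^j + 3·5^j = 2·2^{j+1} + 5·5^j = 2·2^{j+1} + 5^{j+1}.
This completes the inductive step, so u_n = 2·2^n + 5^n for all n ≥ 1.

u_n = 2·2^n + 5^n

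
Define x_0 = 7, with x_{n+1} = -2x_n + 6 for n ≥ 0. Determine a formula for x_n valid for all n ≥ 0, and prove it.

Claim: x_n = 5·(-2)^n + 2.

Base case: x_0 = 7, and 5·(-2)^0 + 2 = 5 + 2 = 7.
Assume x_k = 5·(-2)^k + 2 for some k ≥ 0.
Then x_{k+1} = -2x_k + 6 = -2·(5·(-2)^k + 2) + 6 = -10·(-2)^k − 4 + 6 = 5·(-2)^{k+1} + 2.
Hence x_n = 5·(-2)^n + 2 for every n ≥ 0, by induction.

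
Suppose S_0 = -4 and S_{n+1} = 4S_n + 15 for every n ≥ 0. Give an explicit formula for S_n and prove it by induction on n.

Claim: S_n = 4^n − 5.

Base case: S_0 = -4, and 4^0 − 5 = 1 − 5 = -4.
Assume S_j = 4^j − 5 for some j ≥ 0.
Then S_{j+1} = 4S_j + 15 = 4·(4^j − 5) + 15 = 4^{j+1} − 20 + 15 = 4^{j+1} − 5.
By induction, S_n = 4^n − 5 for all n ≥ 0.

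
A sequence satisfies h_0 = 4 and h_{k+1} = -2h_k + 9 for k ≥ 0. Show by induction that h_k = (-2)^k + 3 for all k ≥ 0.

Base case: h_0 = 4, and (-2)^0 + 3 = 1 + 3 = 4.
Assume h_j = (-2)^j + 3 for some j ≥ 0.
Then h_{j+1} = -2h_j + 9 = -2·((-2)^j + 3) + 9 = -2·(-2)^j − 6 + 9 = (-2)^{j+1} + 3.
This completes the inductive step, so h_k = (-2)^k + 3 for all k ≥ 0.

h_k = (-2)^k + 3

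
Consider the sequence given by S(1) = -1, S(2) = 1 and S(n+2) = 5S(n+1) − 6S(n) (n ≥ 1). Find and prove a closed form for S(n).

Claim: S(n) = 3^n − 2·2^n.

Base cases: S(1) = -1 and 3^1 − 2·2^1 = -1; S(2) = 1 and 3^2 − 2·2^2 = 1.
Assume S(j) = 3^j − 2·2^j for all 1 ≤ j ≤ r, where r ≥ 2.
Then S(r+1) = 5S(r) − 6S(r−1) = 5·(3^r − 2·2^r) − 6·(3^{r−1} − 2·2^{r−1}) = (5·3 − 6)3^{r−1} − 2·(5·2 − 6)2^{r−1} = 9·3^{r−1} − 8·2^{r−1} = 3^{r+1} − 2·2^{r+1}.
Hence S(n) = 3^n − 2·2^n for every n ≥ 1, by strong induction.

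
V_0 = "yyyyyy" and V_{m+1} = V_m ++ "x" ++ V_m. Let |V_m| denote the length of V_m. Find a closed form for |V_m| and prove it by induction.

Claim: |V_m| = 7·2^m − 1.

Base case: |V_0| = 6, and 7·2^0 − 1 = 6.
Assume |V_j| = 7·2^j − 1.
Then |V_{j+1}| = |V_j| + 1 + |V_j| = 2|V_j| + 1 = 2(7·2^j − 1) + 1 = 7·2^{j+1} − 2 + 1 = 7·2^{j+1} − 1.
This completes the inductive step, so |V_m| = 7·2^m − 1 for all m ≥ 0.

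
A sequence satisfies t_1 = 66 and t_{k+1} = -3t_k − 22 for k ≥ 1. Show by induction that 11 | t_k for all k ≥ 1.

Base case: t_1 = 66 = 11·6, so 11 | t_1.
Assume 11 | t_m, so t_m = 11s for some integer s.
Then t_{m+1} = -3t_m − 22 = -3·(11s) − 22 = 11(-3s − 2), so 11 | t_{m+1}.
This completes the inductive step, so 11 | t_k for all k ≥ 1.

11 | t_k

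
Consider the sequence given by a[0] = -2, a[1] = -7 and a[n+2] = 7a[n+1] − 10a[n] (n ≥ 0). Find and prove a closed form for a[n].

Claim: a[n] = -5^n − 2^n.

Base cases: a[0] = -2 and -5^0 − 2^0 = -2; a[1] = -7 and -5^1 − 2^1 = -7.
Assume a[j] = -5^j − 2^j for all 0 ≤ j ≤ r, where r ≥ 1.
Then a[r+1] = 7a[r] − 10a[r−1] = 7·(-5^r − 2^r) − 10·(-5^{r−1} − 2^{r−1}) = -(7·5 − 10)5^{r−1} − (7·2 − 10)2^{r−1} = -25·5^{r−1} − 4·2^{r−1} = -5^{r+1} − 2^{r+1}.
Hence a[n] = -5^n − 2^n for every n ≥ 0, by strong induction.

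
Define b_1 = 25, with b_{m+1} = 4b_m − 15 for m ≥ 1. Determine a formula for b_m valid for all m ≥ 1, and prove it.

Claim: b_m = 5·4^m + 5.

Base case: b_1 = 25, and 5·4^1 + 5 = 20 + 5 = 25.
Assume b_j = 5·4^j + 5 for some j ≥ 1.
Then b_{j+1} = 4b_j − 15 = 4·(5·4^j + 5) − 15 = 20·4^j + 20 − 15 = 5·4^{j+1} + 5.
By induction, b_m = 5·4^m + 5 for all m ≥ 1.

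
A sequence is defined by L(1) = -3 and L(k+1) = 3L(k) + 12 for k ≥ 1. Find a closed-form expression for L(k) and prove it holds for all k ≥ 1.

Claim: L(k) = 3^k − 6.

Base case: L(1) = -3, and 3^1 − 6 = 3 − 6 = -3.
Assume L(r) = 3^r − 6 for some r ≥ 1.
Then L(r+1) = 3L(r) + 12 = 3·(3^r − 6) + 12 = 3^{r+1} − 18 + 12 = 3^{r+1} − 6.
By induction, L(k) = 3^k − 6 for all k ≥ 1.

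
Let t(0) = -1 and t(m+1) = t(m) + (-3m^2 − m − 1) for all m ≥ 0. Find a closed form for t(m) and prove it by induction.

Claim: t(m) = -m^3 + m^2 − m − 1.

Base case: t(0) = -1, and -0^3 + 0^2 − 0 − 1 = -1.
Assume t(k) = -k^3 + k^2 − k − 1.
Then t(k+1) = t(k) + (-3k^2 − k − 1) = (-k^3 + k^2 − k − 1) + (-3k^2 − k − 1) = -k^3 − 2k^2 − 2k − 2,
and -(k+1)^3 + (k+1)^2 − (k+1) − 1 = -k^3 − 2k^2 − 2k − 2.
Hence t(m) = -m^3 + m^2 − m − 1 for every m ≥ 0, by induction.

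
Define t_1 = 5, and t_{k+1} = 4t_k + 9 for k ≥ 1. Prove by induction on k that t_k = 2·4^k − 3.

Base case: t_1 = 5, and 2·4^1 − 3 = 8 − 3 = 5.
Assume t_m = 2·4^m − 3 for some m ≥ 1.
Then t_{m+1} = 4t_m + 9 = 4·(2·4^m − 3) + 9 = 8·4^m − 12 + 9 = 2·4^{m+1} − 3.
So the formula holds for m+1, and by induction t_k = 2·4^k − 3 for all k ≥ 1.

t_k = 2·4^k − 3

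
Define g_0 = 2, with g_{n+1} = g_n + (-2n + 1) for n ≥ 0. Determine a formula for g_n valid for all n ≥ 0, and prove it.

Claim: g_n = -n^2 + 2n + 2.

Base case: g_0 = 2, and -0^2 + 2·0 + 2 = 2.
Assume g_m = -m^2 + 2m + 2.
Then g_{m+1} = g_m + (-2m + 1) = (-m^2 + 2m + 2) + (-2m + 1) = -m^2 + 3,
and -(m+1)^2 + 2·(m+1) + 2 = -m^2 + 3.
This completes the inductive step, so g_n = -n^2 + 2n + 2 for all n ≥ 0.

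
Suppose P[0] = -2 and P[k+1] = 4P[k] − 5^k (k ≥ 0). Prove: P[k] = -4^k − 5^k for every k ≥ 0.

Base case: P[0] = -2, and -4^0 − 5^0 = -1 − 1 = -2.
Assume P[j] = -4^j − 5^j for some j ≥ 0.
Then P[j+1] = 4P[j] − 5^j = 4·(-4^j − 5^j) − 5^j = -4^{j+1} − 4·5^j − 5^j = -4^{j+1} − 5·5^j = -4^{j+1} − 5^{j+1}.
Hence P[k] = -4^k − 5^k for every k ≥ 0, by induction.

P[k] = -4^k − 5^k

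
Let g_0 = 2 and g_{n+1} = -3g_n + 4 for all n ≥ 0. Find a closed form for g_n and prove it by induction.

Claim: g_n = (-3)^n + 1.

Base case: g_0 = 2, and (-3)^0 + 1 = 1 + 1 = 2.
Assume g_m = (-3)^m + 1 for some m ≥ 0.
Then g_{m+1} = -3g_m + 4 = -3·((-3)^m + 1) + 4 = -3·(-3)^m − 3 + 4 = (-3)^{m+1} + 1.
Hence g_n = (-3)^n + 1 for every n ≥ 0, by induction.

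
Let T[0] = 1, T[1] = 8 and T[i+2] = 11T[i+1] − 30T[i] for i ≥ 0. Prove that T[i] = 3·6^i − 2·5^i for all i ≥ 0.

Base cases: T[0] = 1 and 3·6^0 − 2·5^0 = 1; T[1] = 8 and 3·6^1 − 2·5^1 = 8.
Assume T[j] = 3·6^j − 2·5^j for all 0 ≤ j ≤ m, where m ≥ 1.
Then T[m+1] = 11T[m] − 30T[m−1] = 11·(3·6^m − 2·5^m) − 30·(3·6^{m−1} − 2·5^{m−1}) = 3·(11·6 − 30)6^{m−1} − 2·(11·5 − 30)5^{m−1} = 108·6^{m−1} − 50·5^{m−1} = 3·6^{m+1} − 2·5^{m+1}.
This completes the inductive step, so T[i] = 3·6^i − 2·5^i for all i ≥ 0.

T[i] = 3·6^i − 2·5^i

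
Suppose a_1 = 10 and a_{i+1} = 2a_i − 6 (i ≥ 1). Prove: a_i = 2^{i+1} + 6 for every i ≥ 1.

Base case: a_1 = 10, and 2^{1+1} + 6 = 4 + 6 = 10.
Assume a_k = 2^{k+1} + 6 for some k ≥ 1.
Then a_{k+1} = 2a_k − 6 = 2·(2^{k+1} + 6) − 6 = 2^{k+2} + 12 − 6 = 2^{k+2} + 6.
So the formula holds for k+1, and by induction a_i = 2^{i+1} + 6 for all i ≥ 1.

a_i = 2^{i+1} + 6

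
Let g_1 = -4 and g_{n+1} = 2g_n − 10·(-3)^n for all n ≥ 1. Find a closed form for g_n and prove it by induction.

Claim: g_n = 2^n + 2·(-3)^n.

Base case: g_1 = -4, and 2^1 + 2·(-3)^1 = 2 − 6 = -4.
Assume g_r = 2^r + 2·(-3)^r for some r ≥ 1.
Then g_{r+1} = 2g_r − 10·(-3)^r = 2·(2^r + 2·(-3)^r) − 10·(-3)^r = 2^{r+1} + 4·(-3)^r − 10·(-3)^r = 2^{r+1} − 6·(-3)^r = 2^{r+1} + 2·(-3)^{r+1}.
By induction, g_n = 2^n + 2·(-3)^n for all n ≥ 1.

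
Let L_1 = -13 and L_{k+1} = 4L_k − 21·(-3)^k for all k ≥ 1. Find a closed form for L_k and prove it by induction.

Claim: L_k = -4^k + 3·(-3)^k.

Base case: L_1 = -13, and -4^1 + 3·(-3)^1 = -4 − 9 = -13.
Assume L_j = -4^j + 3·(-3)^j for some j ≥ 1.
Then L_{j+1} = 4L_j − 21·(-3)^j = 4·(-4^j + 3·(-3)^j) − 21·(-3)^j = -4^{j+1} + 12·(-3)^j − 21·(-3)^j = -4^{j+1} − 9·(-3)^j = -4^{j+1} + 3·(-3)^{j+1}.
So the formula holds for j+1, and by induction L_k = -4^k + 3·(-3)^k for all k ≥ 1.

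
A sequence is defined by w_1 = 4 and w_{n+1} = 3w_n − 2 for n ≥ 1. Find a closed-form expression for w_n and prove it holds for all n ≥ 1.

Claim: w_n = 3^n + 1.

Base case: w_1 = 4, and 3^1 + 1 = 3 + 1 = 4.
Assume w_r = 3^r + 1 for some r ≥ 1.
Then w_{r+1} = 3w_r − 2 = 3·(3^r + 1) − 2 = 3^{r+1} + 3 − 2 = 3^{r+1} + 1.
By induction, w_n = 3^n + 1 for all n ≥ 1.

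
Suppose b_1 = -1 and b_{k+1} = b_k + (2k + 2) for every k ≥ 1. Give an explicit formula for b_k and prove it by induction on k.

Claim: b_k = k^2 + k − 3.

Base case: b_1 = -1, and 1^2 + 1 − 3 = -1.
Assume b_m = m^2 + m − 3.
Then b_{m+1} = b_m + (2m + 2) = (m^2 + m − 3) + (2m + 2) = m^2 + 3m − 1,
and (m+1)^2 + (m+1) − 3 = m^2 + 3m − 1.
By induction, b_k = k^2 + k − 3 for all k ≥ 1.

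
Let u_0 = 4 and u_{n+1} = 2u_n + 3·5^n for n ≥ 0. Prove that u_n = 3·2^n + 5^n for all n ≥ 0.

Base case: u_0 = 4, and 3·2^0 + 5^0 = 3 + 1 = 4.
Assume u_j = 3·2^j + 5^j for some j ≥ 0.
Then u_{j+1} = 2u_j + 3·5^j = 2·(3·2^j + 5^j) + 3·5^j = 3·2^{j+1} + 2·5^j + 3·5^j = 3·2^{j+1} + 5·5^j = 3·2^{j+1} + 5^{j+1}.
Hence u_n = 3·2^n + 5^n for every n ≥ 0, by induction.

u_n = 3·2^n + 5^n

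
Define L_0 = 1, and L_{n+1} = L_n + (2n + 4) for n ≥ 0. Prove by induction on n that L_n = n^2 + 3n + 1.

Base case: L_0 = 1, and 0^2 + 3·0 + 1 = 1.
Assume L_k = k^2 + 3k + 1.
Then L_{k+1} = L_k + (2k + 4) = (k^2 + 3k + 1) + (2k + 4) = k^2 + 5k + 5,
and (k+1)^2 + 3·(k+1) + 1 = k^2 + 5k + 5.
This completes the inductive step, so L_n = n^2 + 3n + 1 for all n ≥ 0.

L_n = n^2 + 3n + 1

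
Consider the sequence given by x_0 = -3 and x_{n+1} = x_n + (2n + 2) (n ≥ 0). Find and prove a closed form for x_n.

Claim: x_n = n^2 + n − 3.

Base case: x_0 = -3, and 0^2 + 0 − 3 = -3.
Assume x_j = j^2 + j − 3.
Then x_{j+1} = x_j + (2j + 2) = (j^2 + j − 3) + (2j + 2) = j^2 + 3j − 1,
and (j+1)^2 + (j+1) − 3 = j^2 + 3j − 1.
Hence x_n = n^2 + n − 3 for every n ≥ 0, by induction.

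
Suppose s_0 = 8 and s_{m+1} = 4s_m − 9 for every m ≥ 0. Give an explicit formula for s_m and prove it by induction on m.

Claim: s_m = 5·4^m + 3.

Base case: s_0 = 8, and 5·4^0 + 3 = 5 + 3 = 8.
Assume s_r = 5·4^r + 3 for some r ≥ 0.
Then s_{r+1} = 4s_r − 9 = 4·(5·4^r + 3) − 9 = 20·4^r + 12 − 9 = 5·4^{r+1} + 3.
Hence s_m = 5·4^m + 3 for every m ≥ 0, by induction.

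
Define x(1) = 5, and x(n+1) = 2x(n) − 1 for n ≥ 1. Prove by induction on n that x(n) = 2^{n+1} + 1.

Base case: x(1) = 5, and 2^{1+1} + 1 = 4 + 1 = 5.
Assume x(r) = 2^{r+1} + 1 for some r ≥ 1.
Then x(r+1) = 2x(r) − 1 = 2·(2^{r+1} + 1) − 1 = 2^{r+2} + 2 − 1 = 2^{r+2} + 1.
By induction, x(n) = 2^{n+1} + 1 for all n ≥ 1.

x(n) = 2^{n+1} + 1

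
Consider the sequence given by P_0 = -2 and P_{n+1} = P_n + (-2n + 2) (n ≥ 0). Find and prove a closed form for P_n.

Claim: P_n = -n^2 + 3n − 2.

Base case: P_0 = -2, and -0^2 + 3·0 − 2 = -2.
Assume P_k = -k^2 + 3k − 2.
Then P_{k+1} = P_k + (-2k + 2) = (-k^2 + 3k − 2) + (-2k + 2) = -k^2 + k,
and -(k+1)^2 + 3·(k+1) − 2 = -k^2 + k.
Hence P_n = -n^2 + 3n − 2 for every n ≥ 0, by induction.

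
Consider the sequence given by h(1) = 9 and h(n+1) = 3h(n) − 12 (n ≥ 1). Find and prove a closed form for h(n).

Claim: h(n) = 3^n + 6.

Base case: h(1) = 9, and 3^1 + 6 = 3 + 6 = 9.
Assume h(j) = 3^j + 6 for some j ≥ 1.
Then h(j+1) = 3h(j) − 12 = 3·(3^j + 6) − 12 = 3^{j+1} + 18 − 12 = 3^{j+1} + 6.
Hence h(n) = 3^n + 6 for every n ≥ 1, by induction.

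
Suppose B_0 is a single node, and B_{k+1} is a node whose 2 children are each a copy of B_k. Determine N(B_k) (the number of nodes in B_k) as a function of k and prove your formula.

Claim: N(B_k) = 2^{k+1} − 1.

Base case: N(B_0) = 1, and 2^{0+1} − 1 = 1.
Assume N(B_m) = 2^{m+1} − 1.
Then N(B_{m+1}) = 1 + 2N(B_m) = 1 + 2(2^{m+1} − 1) = 2^{m+2} − 2 + 1 = 2^{m+2} − 1.
This completes the inductive step, so N(B_k) = 2^{k+1} − 1 for all k ≥ 0.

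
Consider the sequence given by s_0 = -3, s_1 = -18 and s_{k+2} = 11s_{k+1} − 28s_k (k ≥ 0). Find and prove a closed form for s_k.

Claim: s_k = -4^k − 2·7^k.

Base cases: s_0 = -3 and -4^0 − 2·7^0 = -3; s_1 = -18 and -4^1 − 2·7^1 = -18.
Assume s_j = -4^j − 2·7^j for all 0 ≤ j ≤ m, where m ≥ 1.
Then s_{m+1} = 11s_m − 28s_{m−1} = 11·(-4^m − 2·7^m) − 28·(-4^{m−1} − 2·7^{m−1}) = -(11·4 − 28)4^{m−1} − 2·(11·7 − 28)7^{m−1} = -16·4^{m−1} − 98·7^{m−1} = -4^{m+1} − 2·7^{m+1}.
This completes the inductive step, so s_k = -4^k − 2·7^k for all k ≥ 0.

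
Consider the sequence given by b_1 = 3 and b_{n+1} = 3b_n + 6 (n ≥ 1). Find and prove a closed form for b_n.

Claim: b_n = 2·3^n − 3.

Base case: b_1 = 3, and 2·3^1 − 3 = 6 − 3 = 3.
Assume b_j = 2·3^j − 3 for some j ≥ 1.
Then b_{j+1} = 3b_j + 6 = 3·(2·3^j − 3) + 6 = 6·3^j − 9 + 6 = 2·3^{j+1} − 3.
Hence b_n = 2·3^n − 3 for every n ≥ 1, by induction.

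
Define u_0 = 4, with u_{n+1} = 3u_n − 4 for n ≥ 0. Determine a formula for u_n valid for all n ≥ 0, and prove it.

Claim: u_n = 2·3^n + 2.

Base case: u_0 = 4, and 2·3^0 + 2 = 2 + 2 = 4.
Assume u_r = 2·3^r + 2 for some r ≥ 0.
Then u_{r+1} = 3u_r − 4 = 3·(2·3^r + 2) − 4 = 6·3^r + 6 − 4 = 2·3^{r+1} + 2.
By induction, u_n = 2·3^n + 2 for all n ≥ 0.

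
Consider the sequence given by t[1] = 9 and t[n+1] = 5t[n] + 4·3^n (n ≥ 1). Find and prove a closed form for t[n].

Claim: t[n] = 3·5^n − 2·3^n.

Base case: t[1] = 9, and 3·5^1 − 2·3^1 = 15 − 6 = 9.
Assume t[k] = 3·5^k − 2·3^k for some k ≥ 1.
Then t[k+1] = 5t[k] + 4·3^k = 5·(3·5^k − 2·3^k) + 4·3^k = 3·5^{k+1} − 10·3^k + 4·3^k = 3·5^{k+1} − 6·3^k = 3·5^{k+1} − 2·3^{k+1}.
By induction, t[n] = 3·5^n − 2·3^n for all n ≥ 1.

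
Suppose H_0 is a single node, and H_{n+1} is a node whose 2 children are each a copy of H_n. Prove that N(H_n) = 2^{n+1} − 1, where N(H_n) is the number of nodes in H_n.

Base case: N(H_0) = 1, and 2^{0+1} − 1 = 1.
Assume N(H_m) = 2^{m+1} − 1.
Then N(H_{m+1}) = 1 + 2N(H_m) = 1 + 2(2^{m+1} − 1) = 2^{m+2} − 2 + 1 = 2^{m+2} − 1.
So the formula holds for m+1, and by induction N(H_n) = 2^{n+1} − 1 for all n ≥ 0.

N(H_n) = 2^{n+1} − 1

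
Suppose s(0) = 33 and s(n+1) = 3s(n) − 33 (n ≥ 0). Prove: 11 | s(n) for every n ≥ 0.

Base case: s(0) = 33 = 11·3, so 11 | s(0).
Assume 11 | s(r), so s(r) = 11t for some integer t.
Then s(r+1) = 3s(r) − 33 = 3·(11t) − 33 = 11(3t − 3), so 11 | s(r+1).
Hence 11 | s(n) for every n ≥ 0, by induction.

11 | s(n)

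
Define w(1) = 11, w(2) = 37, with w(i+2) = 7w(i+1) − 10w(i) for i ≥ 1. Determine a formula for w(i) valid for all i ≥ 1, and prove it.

Claim: w(i) = 3·2^i + 5^i.

Base cases: w(1) = 11 and 3·2^1 + 5^1 = 11; w(2) = 37 and 3·2^2 + 5^2 = 37.
Assume w(j) = 3·2^j + 5^j for all 1 ≤ j ≤ k, where k ≥ 2.
Then w(k+1) = 7w(k) − 10w(k−1) = 7·(3·2^k + 5^k) − 10·(3·2^{k−1} + 5^{k−1}) = 3·(7·2 − 10)2^{k−1} + (7·5 − 10)5^{k−1} = 12·2^{k−1} + 25·5^{k−1} = 3·2^{k+1} + 5^{k+1}.
Hence w(i) = 3·2^i + 5^i for every i ≥ 1, by strong induction.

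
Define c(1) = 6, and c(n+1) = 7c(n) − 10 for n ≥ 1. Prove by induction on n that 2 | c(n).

Base case: c(1) = 6 = 2·3, so 2 | c(1).
Assume 2 | c(r), so c(r) = 2t for some integer t.
Then c(r+1) = 7c(r) − 10 = 7·(2t) − 10 = 2(7t − 5), so 2 | c(r+1).
So the property holds for r+1, and by induction 2 | c(n) for all n ≥ 1.

2 | c(n)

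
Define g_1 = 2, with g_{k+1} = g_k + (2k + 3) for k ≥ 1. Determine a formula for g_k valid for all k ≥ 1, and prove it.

Claim: g_k = k^2 + 2k − 1.

Base case: g_1 = 2, and 1^2 + 2·1 − 1 = 2.
Assume g_m = m^2 + 2m − 1.
Then g_{m+1} = g_m + (2m + 3) = (m^2 + 2m − 1) + (2m + 3) = m^2 + 4m + 2,
and (m+1)^2 + 2·(m+1) − 1 = m^2 + 4m + 2.
Hence g_k = k^2 + 2k − 1 for every k ≥ 1, by induction.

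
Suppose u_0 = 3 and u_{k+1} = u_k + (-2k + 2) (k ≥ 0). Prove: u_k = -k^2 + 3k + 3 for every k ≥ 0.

Base case: u_0 = 3, and -0^2 + 3·0 + 3 = 3.
Assume u_r = -r^2 + 3r + 3.
Then u_{r+1} = u_r + (-2r + 2) = (-r^2 + 3r + 3) + (-2r + 2) = -r^2 + r + 5,
and -(r+1)^2 + 3·(r+1) + 3 = -r^2 + r + 5.
This completes the inductive step, so u_k = -k^2 + 3k + 3 for all k ≥ 0.

u_k = -k^2 + 3k + 3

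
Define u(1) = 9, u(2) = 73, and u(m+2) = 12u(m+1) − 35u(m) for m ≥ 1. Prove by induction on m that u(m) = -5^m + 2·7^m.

Base cases: u(1) = 9 and -5^1 + 2·7^1 = 9; u(2) = 73 and -5^2 + 2·7^2 = 73.
Assume u(j) = -5^j + 2·7^j for all 1 ≤ j ≤ k, where k ≥ 2.
Then u(k+1) = 12u(k) − 35u(k−1) = 12·(-5^k + 2·7^k) − 35·(-5^{k−1} + 2·7^{k−1}) = -(12·5 − 35)5^{k−1} + 2·(12·7 − 35)7^{k−1} = -25·5^{k−1} + 98·7^{k−1} = -5^{k+1} + 2·7^{k+1}.
This completes the inductive step, so u(m) = -5^m + 2·7^m for all m ≥ 1.

u(m) = -5^m + 2·7^m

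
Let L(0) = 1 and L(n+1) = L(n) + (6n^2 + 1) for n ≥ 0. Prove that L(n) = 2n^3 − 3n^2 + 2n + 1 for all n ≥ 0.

Base case: L(0) = 1, and 2·0^3 − 3·0^2 + 2·0 + 1 = 1.
Assume L(k) = 2k^3 − 3k^2 + 2k + 1.
Then L(k+1) = L(k) + (6k^2 + 1) = (2k^3 − 3k^2 + 2k + 1) + (6k^2 + 1) = 2k^3 + 3k^2 + 2k + 2,
and 2·(k+1)^3 − 3·(k+1)^2 + 2·(k+1) + 1 = 2k^3 + 3k^2 + 2k + 2.
Hence L(n) = 2n^3 − 3n^2 + 2n + 1 for every n ≥ 0, by induction.

L(n) = 2n^3 − 3n^2 + 2n + 1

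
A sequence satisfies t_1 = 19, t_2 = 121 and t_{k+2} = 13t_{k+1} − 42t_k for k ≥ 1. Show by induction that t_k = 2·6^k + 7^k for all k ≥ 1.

Base cases: t_1 = 19 and 2·6^1 + 7^1 = 19; t_2 = 121 and 2·6^2 + 7^2 = 121.
Assume t_j = 2·6^j + 7^j for all 1 ≤ j ≤ r, where r ≥ 2.
Then t_{r+1} = 13t_r − 42t_{r−1} = 13·(2·6^r + 7^r) − 42·(2·6^{r−1} + 7^{r−1}) = 2·(13·6 − 42)6^{r−1} + (13·7 − 42)7^{r−1} = 72·6^{r−1} + 49·7^{r−1} = 2·6^{r+1} + 7^{r+1}.
Hence t_k = 2·6^k + 7^k for every k ≥ 1, by strong induction.

t_k = 2·6^k + 7^k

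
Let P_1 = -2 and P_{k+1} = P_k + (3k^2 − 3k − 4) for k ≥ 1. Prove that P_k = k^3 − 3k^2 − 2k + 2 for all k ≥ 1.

Base case: P_1 = -2, and 1^3 − 3·1^2 − 2·1 + 2 = -2.
Assume P_j = j^3 − 3j^2 − 2j + 2.
Then P_{j+1} = P_j + (3j^2 − 3j − 4) = (j^3 − 3j^2 − 2j + 2) + (3j^2 − 3j − 4) = j^3 − 5j − 2,
and (j+1)^3 − 3·(j+1)^2 − 2·(j+1) + 2 = j^3 − 5j − 2.
By induction, P_k = k^3 − 3k^2 − 2k + 2 for all k ≥ 1.

P_k = k^3 − 3k^2 − 2k + 2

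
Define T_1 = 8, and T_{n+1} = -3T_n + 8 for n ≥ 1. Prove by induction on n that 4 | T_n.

Base case: T_1 = 8 = 4·2, so 4 | T_1.
Assume 4 | T_r, so T_r = 4t for some integer t.
Then T_{r+1} = -3T_r + 8 = -3·(4t) + 8 = 4(-3t + 2), so 4 | T_{r+1}.
By induction, 4 | T_n for all n ≥ 1.

4 | T_n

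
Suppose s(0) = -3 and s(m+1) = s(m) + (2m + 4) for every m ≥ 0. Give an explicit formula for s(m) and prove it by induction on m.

Claim: s(m) = m^2 + 3m − 3.

Base case: s(0) = -3, and 0^2 + 3·0 − 3 = -3.
Assume s(j) = j^2 + 3j − 3.
Then s(j+1) = s(j) + (2j + 4) = (j^2 + 3j − 3) + (2j + 4) = j^2 + 5j + 1,
and (j+1)^2 + 3·(j+1) − 3 = j^2 + 5j + 1.
This completes the inductive step, so s(m) = m^2 + 3m − 3 for all m ≥ 0.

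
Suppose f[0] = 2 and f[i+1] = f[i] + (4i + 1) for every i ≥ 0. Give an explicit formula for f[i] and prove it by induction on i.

Claim: f[i] = 2i^2 − i + 2.

Base case: f[0] = 2, and 2·0^2 − 0 + 2 = 2.
Assume f[r] = 2r^2 − r + 2.
Then f[r+1] = f[r] + (4r + 1) = (2r^2 − r + 2) + (4r + 1) = 2r^2 + 3r + 3,
and 2·(r+1)^2 − (r+1) + 2 = 2r^2 + 3r + 3.
Hence f[i] = 2i^2 − i + 2 for every i ≥ 0, by induction.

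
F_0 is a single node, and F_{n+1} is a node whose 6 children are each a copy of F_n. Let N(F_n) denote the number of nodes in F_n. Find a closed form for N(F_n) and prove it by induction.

Claim: N(F_n) = (6^{n+1} − 1)/5.

Base case: N(F_0) = 1, and (6^{0+1} − 1)/5 = 1.
Assume N(F_m) = (6^{m+1} − 1)/5.
Then N(F_{m+1}) = 1 + 6N(F_m) = 1 + 6·(6^{m+1} − 1)/5 = 1 + (6^{m+2} − 6)/5 = (5 + 6^{m+2} − 6)/5 = (6^{m+2} − 1)/5.
So the formula holds for m+1, and by induction N(F_n) = (6^{n+1} − 1)/5 for all n ≥ 0.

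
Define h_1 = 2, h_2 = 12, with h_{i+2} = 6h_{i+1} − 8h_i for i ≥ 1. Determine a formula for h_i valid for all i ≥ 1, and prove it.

Claim: h_i = 4^i − 2^i.

Base cases: h_1 = 2 and 4^1 − 2^1 = 2; h_2 = 12 and 4^2 − 2^2 = 12.
Assume h_j = 4^j − 2^j for all 1 ≤ j ≤ k, where k ≥ 2.
Then h_{k+1} = 6h_k − 8h_{k−1} = 6·(4^k − 2^k) − 8·(4^{k−1} − 2^{k−1}) = (6·4 − 8)4^{k−1} − (6·2 − 8)2^{k−1} = 16·4^{k−1} − 4·2^{k−1} = 4^{k+1} − 2^{k+1}.
Hence h_i = 4^i − 2^i for every i ≥ 1, by strong induction.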